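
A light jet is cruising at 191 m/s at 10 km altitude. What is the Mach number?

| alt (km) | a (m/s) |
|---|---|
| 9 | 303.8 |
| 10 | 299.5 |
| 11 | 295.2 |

At 10 km, from the table: a = 299.5 m/s.
M = v/a = 191 / 299.5 = 0.638

M = 0.638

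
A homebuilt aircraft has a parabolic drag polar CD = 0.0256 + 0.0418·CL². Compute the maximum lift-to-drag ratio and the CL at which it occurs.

For CD = CD0 + K·CL², (L/D)max occurs at CL* = √(CD0/K) and equals 1/(2√(K·CD0)).
(L/D)max = 1/(2√(0.0418 × 0.0256)) = 1/(2 × 0.03271) = 15.3
CL* = √(0.0256/0.0418) = 0.783

(L/D)max = 15.3, at CL = 0.783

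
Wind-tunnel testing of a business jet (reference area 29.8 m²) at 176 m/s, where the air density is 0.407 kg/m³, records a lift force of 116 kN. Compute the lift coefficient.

From L = ½ρv²S·CL, rearranging gives CL = 2L/(ρv²S).
CL = 2 × 1.16×10^5 / (0.407 × 176² × 29.8) = 0.618

CL = 0.618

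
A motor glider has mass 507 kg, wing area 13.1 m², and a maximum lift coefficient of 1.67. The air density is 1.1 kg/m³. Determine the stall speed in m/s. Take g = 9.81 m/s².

V_stall = 20.3 m/s

Weight W = mg = 507 × 9.81 = 4974 N.
V_stall = √(2W/(ρ·S·CL,max)) = √(2 × 4974 / (1.1 × 13.1 × 1.67))
V_stall = √413.4 = 20.3 m/s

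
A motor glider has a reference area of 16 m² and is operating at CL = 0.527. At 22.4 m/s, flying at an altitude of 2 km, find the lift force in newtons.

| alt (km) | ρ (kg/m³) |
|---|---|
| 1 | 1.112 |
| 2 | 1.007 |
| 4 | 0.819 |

L = 2130 N

At 2 km, from the table: ρ = 1.007 kg/m³.
Dynamic pressure q = ½ρv² = ½ × 1.007 × 22.4² = 252.6 Pa.
L = q·S·CL = 252.6 × 16 × 0.527 = 2130 N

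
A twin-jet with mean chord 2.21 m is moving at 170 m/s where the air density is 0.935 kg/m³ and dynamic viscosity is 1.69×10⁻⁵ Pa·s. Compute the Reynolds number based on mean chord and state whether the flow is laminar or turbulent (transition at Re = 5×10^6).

Re = 2.08×10^7 (turbulent)

Re = ρ·v·c/μ = 0.935 × 170 × 2.21 / (1.69×10⁻⁵) = 2.08×10^7
Since 2.08×10^7 > 5×10^6, the flow is turbulent.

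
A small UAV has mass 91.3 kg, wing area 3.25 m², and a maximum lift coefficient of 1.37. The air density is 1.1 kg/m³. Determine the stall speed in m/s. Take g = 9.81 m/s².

Stall occurs when L = W at CL,max. W = mg = 91.3 × 9.81 = 895.7 N.
V_stall = √(2W/(ρ·S·CL,max)) = √(2 × 895.7 / (1.1 × 3.25 × 1.37))
V_stall = √365.7 = 19.1 m/s

V_stall = 19.1 m/s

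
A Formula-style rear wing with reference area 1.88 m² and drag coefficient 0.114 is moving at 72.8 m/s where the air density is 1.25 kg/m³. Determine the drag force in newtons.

D = 710 N

D = ½ρv²S·CD = ½ × 1.25 × 72.8² × 1.88 × 0.114 = 710 N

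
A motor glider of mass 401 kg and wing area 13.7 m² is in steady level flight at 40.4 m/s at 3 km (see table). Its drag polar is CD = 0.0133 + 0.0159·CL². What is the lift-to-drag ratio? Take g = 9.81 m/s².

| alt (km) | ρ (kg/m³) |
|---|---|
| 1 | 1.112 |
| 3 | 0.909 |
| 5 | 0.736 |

At 3 km, from the table: ρ = 0.909 kg/m³.
Weight W = mg = 401 × 9.81 = 3933.8 N; in level flight L = W.
q = ½ρv² = ½ × 0.909 × 40.4² = 741.8 Pa.
Required CL = L/(qS) = 3933.8/(741.8·13.7) = 0.3871.
CD = 0.0133 + 0.0159 × 0.3871² = 0.01568.
L/D = CL/CD = 0.3871 / 0.01568 = 24.7

L/D = 24.7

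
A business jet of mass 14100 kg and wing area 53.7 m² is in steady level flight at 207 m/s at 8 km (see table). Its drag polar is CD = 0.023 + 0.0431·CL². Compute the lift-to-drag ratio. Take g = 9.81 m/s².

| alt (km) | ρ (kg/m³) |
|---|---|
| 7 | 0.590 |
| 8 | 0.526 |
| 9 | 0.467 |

L/D = 9.05

At 8 km, from the table: ρ = 0.526 kg/m³.
In steady level flight, lift balances weight: W = mg = 14100 × 9.81 = 1.3832×10^5 N.
q = ½ρv² = ½ × 0.526 × 207² = 11270 Pa.
CL = W/(q·S) = 1.3832×10^5 / (11270 × 53.7) = 0.2286.
CD = 0.023 + 0.0431 × 0.2286² = 0.02525.
L/D = CL/CD = 0.2286 / 0.02525 = 9.05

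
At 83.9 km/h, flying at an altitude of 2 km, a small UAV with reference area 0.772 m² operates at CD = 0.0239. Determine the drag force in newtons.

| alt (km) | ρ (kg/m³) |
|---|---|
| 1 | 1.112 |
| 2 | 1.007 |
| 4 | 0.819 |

At 2 km, from the table: ρ = 1.007 kg/m³.
Convert speed: v = 83.9 km/h ÷ 3.6 = 23.31 m/s.
D = ½ρv²S·CD = ½ × 1.007 × 23.31² × 0.772 × 0.0239 = 5.05 N

D = 5.05 N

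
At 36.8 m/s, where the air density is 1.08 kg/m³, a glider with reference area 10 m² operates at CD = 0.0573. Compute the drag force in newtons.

D = 419 N

Dynamic pressure q = ½ρv² = ½ × 1.08 × 36.8² = 731.3 Pa.
D = q·S·CD = 731.3 × 10 × 0.0573 = 419 N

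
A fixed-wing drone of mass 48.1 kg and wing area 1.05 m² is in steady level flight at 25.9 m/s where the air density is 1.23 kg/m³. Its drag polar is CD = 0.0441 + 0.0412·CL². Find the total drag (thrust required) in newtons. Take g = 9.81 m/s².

D = 40.3 N

In steady level flight, lift balances weight: W = mg = 48.1 × 9.81 = 471.86 N.
Dynamic pressure q = 0.5 × 1.23 × 25.9² = 412.5 Pa.
CL = W/(q·S) = 471.86 / (412.5 × 1.05) = 1.089.
CD = 0.0441 + 0.0412 × 1.089² = 0.09299.
D = q·S·CD = 412.5 × 1.05 × 0.09299 = 40.28 N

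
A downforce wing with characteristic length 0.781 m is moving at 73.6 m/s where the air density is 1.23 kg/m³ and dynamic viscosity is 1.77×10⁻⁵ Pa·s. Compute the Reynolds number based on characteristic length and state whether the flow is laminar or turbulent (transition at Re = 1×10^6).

Re = 3.99×10^6 (turbulent)

Re = ρ·v·c/μ = 1.23 × 73.6 × 0.781 / (1.77×10⁻⁵) = 3.99×10^6
Since 3.99×10^6 > 1×10^6, the flow is turbulent.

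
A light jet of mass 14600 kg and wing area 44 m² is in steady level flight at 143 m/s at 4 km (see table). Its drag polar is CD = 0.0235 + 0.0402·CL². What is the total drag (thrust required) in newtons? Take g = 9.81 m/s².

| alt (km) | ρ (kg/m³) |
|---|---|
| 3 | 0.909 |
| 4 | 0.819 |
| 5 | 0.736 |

At 4 km, from the table: ρ = 0.819 kg/m³.
Level flight ⇒ L = W = m·g = 14600 × 9.81 = 1.4323×10^5 N.
q = ½ρv² = ½ × 0.819 × 143² = 8374 Pa.
CL = W/(q·S) = 1.4323×10^5 / (8374 × 44) = 0.3887.
CD = 0.0235 + 0.0402 × 0.3887² = 0.02957.
D = q·S·CD = 8374 × 44 × 0.02957 = 10900 N

D = 10900 N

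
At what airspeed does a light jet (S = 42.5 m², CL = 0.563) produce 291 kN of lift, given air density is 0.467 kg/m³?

v = 228 m/s

L = ½ρv²S·CL ⇒ v = √(2L/(ρ·S·CL))
v = √(2 × 2.91×10^5 / (0.467 × 42.5 × 0.563)) = √52080 = 228 m/s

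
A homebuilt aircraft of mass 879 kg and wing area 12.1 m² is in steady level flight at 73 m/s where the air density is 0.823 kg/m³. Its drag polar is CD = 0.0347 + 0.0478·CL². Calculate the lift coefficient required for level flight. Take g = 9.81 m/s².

In steady level flight, lift balances weight: W = mg = 879 × 9.81 = 8623 N.
q = ½ρv² = ½ × 0.823 × 73² = 2193 Pa.
CL = 2W/(ρv²S) = 2×8623/(0.823×73²×12.1) = 0.325.

CL = 0.325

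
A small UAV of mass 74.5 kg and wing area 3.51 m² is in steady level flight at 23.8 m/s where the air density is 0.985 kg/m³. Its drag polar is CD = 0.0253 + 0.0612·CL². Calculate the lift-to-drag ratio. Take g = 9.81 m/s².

L/D = 12.6

Level flight ⇒ L = W = m·g = 74.5 × 9.81 = 730.85 N.
Dynamic pressure q = 0.5 × 0.985 × 23.8² = 279 Pa.
Required CL = L/(qS) = 730.85/(279·3.51) = 0.7464.
CD = 0.0253 + 0.0612 × 0.7464² = 0.05939.
L/D = CL/CD = 0.7464 / 0.05939 = 12.6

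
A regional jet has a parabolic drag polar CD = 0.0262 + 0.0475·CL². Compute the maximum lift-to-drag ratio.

For CD = CD0 + K·CL², (L/D)max occurs at CL* = √(CD0/K) and equals 1/(2√(K·CD0)).
(L/D)max = 1/(2√(0.0475 × 0.0262)) = 1/(2 × 0.03528) = 14.2

(L/D)max = 14.2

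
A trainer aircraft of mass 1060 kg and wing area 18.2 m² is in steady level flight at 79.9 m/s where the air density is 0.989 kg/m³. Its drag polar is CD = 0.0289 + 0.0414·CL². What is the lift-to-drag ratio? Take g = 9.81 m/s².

L/D = 5.98

Weight W = mg = 1060 × 9.81 = 10399 N; in level flight L = W.
q = ½ρv² = ½ × 0.989 × 79.9² = 3157 Pa.
Required CL = L/(qS) = 10399/(3157·18.2) = 0.181.
CD = 0.0289 + 0.0414 × 0.181² = 0.03026.
L/D = CL/CD = 0.181 / 0.03026 = 5.98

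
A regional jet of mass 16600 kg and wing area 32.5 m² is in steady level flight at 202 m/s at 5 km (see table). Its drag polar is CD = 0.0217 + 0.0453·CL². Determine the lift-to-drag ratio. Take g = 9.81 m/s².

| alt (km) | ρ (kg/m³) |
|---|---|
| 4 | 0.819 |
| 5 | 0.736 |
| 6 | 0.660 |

At 5 km, from the table: ρ = 0.736 kg/m³.
Weight W = mg = 16600 × 9.81 = 1.6285×10^5 N; in level flight L = W.
Dynamic pressure q = 0.5 × 0.736 × 202² = 15020 Pa.
CL = W/(q·S) = 1.6285×10^5 / (15020 × 32.5) = 0.3337.
CD = 0.0217 + 0.0453 × 0.3337² = 0.02674.
L/D = CL/CD = 0.3337 / 0.02674 = 12.5

L/D = 12.5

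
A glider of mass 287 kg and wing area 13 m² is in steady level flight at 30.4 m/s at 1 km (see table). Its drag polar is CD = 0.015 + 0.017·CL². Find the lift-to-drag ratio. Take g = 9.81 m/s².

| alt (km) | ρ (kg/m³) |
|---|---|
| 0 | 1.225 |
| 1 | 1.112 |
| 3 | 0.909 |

L/D = 23.4

At 1 km, from the table: ρ = 1.112 kg/m³.
Level flight ⇒ L = W = m·g = 287 × 9.81 = 2815.5 N.
Dynamic pressure q = 0.5 × 1.112 × 30.4² = 513.8 Pa.
Required CL = L/(qS) = 2815.5/(513.8·13) = 0.4215.
CD = 0.015 + 0.017 × 0.4215² = 0.01802.
L/D = CL/CD = 0.4215 / 0.01802 = 23.4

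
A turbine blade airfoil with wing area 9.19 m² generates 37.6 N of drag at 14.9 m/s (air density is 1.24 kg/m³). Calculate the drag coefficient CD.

CD = 0.0297

From D = ½ρv²S·CD, rearranging gives CD = 2D/(ρv²S).
CD = 2 × 37.6 / (1.24 × 14.9² × 9.19) = 0.0297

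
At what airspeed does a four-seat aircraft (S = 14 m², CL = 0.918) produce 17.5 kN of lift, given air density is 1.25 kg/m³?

v = 46.7 m/s

L = ½ρv²S·CL ⇒ v = √(2L/(ρ·S·CL))
v = √(2 × 17500 / (1.25 × 14 × 0.918)) = √2179 = 46.7 m/s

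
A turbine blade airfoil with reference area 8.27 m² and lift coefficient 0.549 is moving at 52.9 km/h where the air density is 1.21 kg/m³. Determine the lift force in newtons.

L = 593 N

Convert speed: v = 52.9 km/h ÷ 3.6 = 14.69 m/s.
Dynamic pressure q = ½ρv² = ½ × 1.21 × 14.69² = 130.6 Pa.
L = q·S·CL = 130.6 × 8.27 × 0.549 = 593 N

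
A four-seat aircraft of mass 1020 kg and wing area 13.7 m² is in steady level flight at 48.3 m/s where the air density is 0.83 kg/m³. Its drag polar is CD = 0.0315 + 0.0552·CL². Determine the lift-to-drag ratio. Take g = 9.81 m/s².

L/D = 12

Weight W = mg = 1020 × 9.81 = 10006 N; in level flight L = W.
Dynamic pressure q = 0.5 × 0.83 × 48.3² = 968.1 Pa.
CL = 2W/(ρv²S) = 2×10006/(0.83×48.3²×13.7) = 0.7544.
CD = 0.0315 + 0.0552 × 0.7544² = 0.06292.
L/D = CL/CD = 0.7544 / 0.06292 = 12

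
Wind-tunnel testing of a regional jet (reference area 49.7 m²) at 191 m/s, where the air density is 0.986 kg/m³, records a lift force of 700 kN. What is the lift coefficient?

From L = ½ρv²S·CL, rearranging gives CL = 2L/(ρv²S).
CL = 2 × 7×10^5 / (0.986 × 191² × 49.7) = 0.783

CL = 0.783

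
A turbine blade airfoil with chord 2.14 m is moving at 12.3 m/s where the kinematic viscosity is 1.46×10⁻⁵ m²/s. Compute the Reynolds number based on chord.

Re = v·c/ν = 12.3 × 2.14 / (1.46×10⁻⁵) = 1.8×10^6

Re = 1.8×10^6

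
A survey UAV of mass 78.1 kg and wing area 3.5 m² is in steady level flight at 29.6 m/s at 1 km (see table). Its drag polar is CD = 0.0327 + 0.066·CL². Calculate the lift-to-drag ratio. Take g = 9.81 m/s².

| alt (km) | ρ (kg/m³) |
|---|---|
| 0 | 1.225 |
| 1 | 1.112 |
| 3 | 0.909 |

At 1 km, from the table: ρ = 1.112 kg/m³.
Level flight ⇒ L = W = m·g = 78.1 × 9.81 = 766.16 N.
q = ½ρv² = ½ × 1.112 × 29.6² = 487.1 Pa.
CL = W/(q·S) = 766.16 / (487.1 × 3.5) = 0.4494.
CD = 0.0327 + 0.066 × 0.4494² = 0.04603.
L/D = CL/CD = 0.4494 / 0.04603 = 9.76

L/D = 9.76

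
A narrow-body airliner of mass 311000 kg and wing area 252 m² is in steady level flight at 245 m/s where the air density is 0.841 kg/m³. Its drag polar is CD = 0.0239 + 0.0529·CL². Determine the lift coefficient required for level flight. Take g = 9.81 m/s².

In steady level flight, lift balances weight: W = mg = 311000 × 9.81 = 3.0509×10^6 N.
Dynamic pressure q = 0.5 × 0.841 × 245² = 25240 Pa.
Required CL = L/(qS) = 3.0509×10^6/(25240·252) = 0.4797.

CL = 0.48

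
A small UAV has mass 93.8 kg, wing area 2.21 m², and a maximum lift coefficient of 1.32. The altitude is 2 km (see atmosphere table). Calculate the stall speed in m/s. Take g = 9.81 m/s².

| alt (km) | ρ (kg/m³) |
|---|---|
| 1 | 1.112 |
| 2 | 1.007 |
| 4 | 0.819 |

V_stall = 25 m/s

At 2 km, from the table: ρ = 1.007 kg/m³.
At stall, lift equals weight: L = W = m·g = 93.8 × 9.81 = 920.2 N.
V_stall = √(2W/(ρ·S·CL,max)) = √(2 × 920.2 / (1.007 × 2.21 × 1.32))
V_stall = √626.5 = 25 m/s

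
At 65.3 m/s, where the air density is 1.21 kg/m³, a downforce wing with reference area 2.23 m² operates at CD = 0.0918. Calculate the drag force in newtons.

D = ½ρv²S·CD = ½ × 1.21 × 65.3² × 2.23 × 0.0918 = 528 N

D = 528 N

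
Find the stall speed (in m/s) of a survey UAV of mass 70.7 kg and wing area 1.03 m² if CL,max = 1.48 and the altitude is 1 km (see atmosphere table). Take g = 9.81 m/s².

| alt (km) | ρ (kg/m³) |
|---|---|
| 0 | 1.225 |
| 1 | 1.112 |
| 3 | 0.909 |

At 1 km, from the table: ρ = 1.112 kg/m³.
At stall, lift equals weight: L = W = m·g = 70.7 × 9.81 = 693.6 N.
From L = ½ρV²S·CL,max = W: V_stall = √(2W/(ρSCL,max)) = √(2·693.6/(1.112·1.03·1.48))
V_stall = √818.3 = 28.6 m/s

V_stall = 28.6 m/s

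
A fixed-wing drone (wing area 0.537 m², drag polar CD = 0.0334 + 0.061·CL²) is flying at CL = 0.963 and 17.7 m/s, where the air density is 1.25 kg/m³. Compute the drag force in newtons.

D = 9.46 N

CD = 0.0334 + 0.061 × 0.963² = 0.08997
D = ½ρv²S·CD = ½ × 1.25 × 17.7² × 0.537 × 0.08997 = 9.46 N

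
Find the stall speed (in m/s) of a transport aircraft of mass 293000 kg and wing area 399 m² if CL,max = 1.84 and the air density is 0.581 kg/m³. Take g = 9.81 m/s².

At stall, lift equals weight: L = W = m·g = 293000 × 9.81 = 2.874×10^6 N.
V_stall = √(2W/(ρ·S·CL,max)) = √(2 × 2.874×10^6 / (0.581 × 399 × 1.84))
V_stall = √13480 = 116 m/s

V_stall = 116 m/s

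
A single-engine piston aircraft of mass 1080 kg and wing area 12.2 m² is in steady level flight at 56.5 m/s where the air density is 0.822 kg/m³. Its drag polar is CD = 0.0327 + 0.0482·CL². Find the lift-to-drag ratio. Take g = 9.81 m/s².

In steady level flight, lift balances weight: W = mg = 1080 × 9.81 = 10595 N.
q = ½ρv² = ½ × 0.822 × 56.5² = 1312 Pa.
CL = W/(q·S) = 10595 / (1312 × 12.2) = 0.6619.
CD = 0.0327 + 0.0482 × 0.6619² = 0.05382.
L/D = CL/CD = 0.6619 / 0.05382 = 12.3

L/D = 12.3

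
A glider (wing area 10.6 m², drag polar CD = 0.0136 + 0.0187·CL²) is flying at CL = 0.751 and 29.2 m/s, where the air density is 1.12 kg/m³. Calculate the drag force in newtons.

D = 122 N

CD = 0.0136 + 0.0187 × 0.751² = 0.02415
D = ½ρv²S·CD = ½ × 1.12 × 29.2² × 10.6 × 0.02415 = 122 N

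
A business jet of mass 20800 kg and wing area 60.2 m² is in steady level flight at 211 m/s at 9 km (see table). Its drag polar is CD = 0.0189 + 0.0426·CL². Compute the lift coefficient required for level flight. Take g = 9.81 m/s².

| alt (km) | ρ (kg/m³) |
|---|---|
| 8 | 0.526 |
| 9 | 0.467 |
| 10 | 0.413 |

CL = 0.326

At 9 km, from the table: ρ = 0.467 kg/m³.
Weight W = mg = 20800 × 9.81 = 2.0405×10^5 N; in level flight L = W.
q = ½ρv² = ½ × 0.467 × 211² = 10400 Pa.
CL = W/(q·S) = 2.0405×10^5 / (10400 × 60.2) = 0.326.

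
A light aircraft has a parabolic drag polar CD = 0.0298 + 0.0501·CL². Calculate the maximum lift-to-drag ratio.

For CD = CD0 + K·CL², (L/D)max occurs at CL* = √(CD0/K) and equals 1/(2√(K·CD0)).
(L/D)max = 1/(2√(0.0501 × 0.0298)) = 1/(2 × 0.03864) = 12.9

(L/D)max = 12.9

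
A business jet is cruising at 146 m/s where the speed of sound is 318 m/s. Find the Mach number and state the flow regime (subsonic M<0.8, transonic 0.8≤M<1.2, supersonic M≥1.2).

M = 0.459 (subsonic)

M = v/a = 146 / 318 = 0.459
M = 0.459 → subsonic.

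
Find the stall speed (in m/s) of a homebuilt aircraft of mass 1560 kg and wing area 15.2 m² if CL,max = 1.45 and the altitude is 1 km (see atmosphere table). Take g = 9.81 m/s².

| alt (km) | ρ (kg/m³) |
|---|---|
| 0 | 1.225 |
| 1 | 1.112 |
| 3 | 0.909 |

V_stall = 35.3 m/s

At 1 km, from the table: ρ = 1.112 kg/m³.
Stall occurs when L = W at CL,max. W = mg = 1560 × 9.81 = 15300 N.
From L = ½ρV²S·CL,max = W: V_stall = √(2W/(ρSCL,max)) = √(2·15300/(1.112·15.2·1.45))
V_stall = √1249 = 35.3 m/s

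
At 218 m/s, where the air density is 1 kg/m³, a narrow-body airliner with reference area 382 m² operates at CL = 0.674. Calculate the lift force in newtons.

Dynamic pressure q = ½ρv² = ½ × 1 × 218² = 23760 Pa.
L = q·S·CL = 23760 × 382 × 0.674 = 6.12×10^6 N ≈ 6120 kN

L = 6.12×10^6 N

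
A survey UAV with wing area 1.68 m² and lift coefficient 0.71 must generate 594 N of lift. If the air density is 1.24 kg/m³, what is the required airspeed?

v = 28.3 m/s

L = ½ρv²S·CL ⇒ v = √(2L/(ρ·S·CL))
v = √(2 × 594 / (1.24 × 1.68 × 0.71)) = √803.2 = 28.3 m/s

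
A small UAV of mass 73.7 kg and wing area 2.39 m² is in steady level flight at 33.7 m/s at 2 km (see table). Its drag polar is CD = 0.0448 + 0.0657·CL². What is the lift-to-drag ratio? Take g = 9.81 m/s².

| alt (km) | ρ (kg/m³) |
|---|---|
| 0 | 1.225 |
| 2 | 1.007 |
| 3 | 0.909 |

L/D = 8.37

At 2 km, from the table: ρ = 1.007 kg/m³.
In steady level flight, lift balances weight: W = mg = 73.7 × 9.81 = 723 N.
q = ½ρv² = ½ × 1.007 × 33.7² = 571.8 Pa.
CL = W/(q·S) = 723 / (571.8 × 2.39) = 0.529.
CD = 0.0448 + 0.0657 × 0.529² = 0.06319.
L/D = CL/CD = 0.529 / 0.06319 = 8.37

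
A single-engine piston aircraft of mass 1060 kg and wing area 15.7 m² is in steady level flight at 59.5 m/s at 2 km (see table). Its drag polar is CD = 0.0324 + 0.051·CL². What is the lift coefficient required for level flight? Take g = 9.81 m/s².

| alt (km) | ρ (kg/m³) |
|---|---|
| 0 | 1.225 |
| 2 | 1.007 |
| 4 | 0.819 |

At 2 km, from the table: ρ = 1.007 kg/m³.
Level flight ⇒ L = W = m·g = 1060 × 9.81 = 10399 N.
q = ½ρv² = ½ × 1.007 × 59.5² = 1783 Pa.
Required CL = L/(qS) = 10399/(1783·15.7) = 0.3716.

CL = 0.372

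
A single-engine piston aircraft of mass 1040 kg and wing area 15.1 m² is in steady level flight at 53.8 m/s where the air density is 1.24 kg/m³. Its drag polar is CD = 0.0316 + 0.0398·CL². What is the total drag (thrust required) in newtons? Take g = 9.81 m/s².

D = 1010 N

In steady level flight, lift balances weight: W = mg = 1040 × 9.81 = 10202 N.
q = ½ρv² = ½ × 1.24 × 53.8² = 1795 Pa.
Required CL = L/(qS) = 10202/(1795·15.1) = 0.3765.
CD = 0.0316 + 0.0398 × 0.3765² = 0.03724.
D = q·S·CD = 1795 × 15.1 × 0.03724 = 1009 N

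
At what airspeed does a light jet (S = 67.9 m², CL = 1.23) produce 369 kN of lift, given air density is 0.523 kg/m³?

L = ½ρv²S·CL ⇒ v = √(2L/(ρ·S·CL))
v = √(2 × 3.69×10^5 / (0.523 × 67.9 × 1.23)) = √16900 = 130 m/s

v = 130 m/s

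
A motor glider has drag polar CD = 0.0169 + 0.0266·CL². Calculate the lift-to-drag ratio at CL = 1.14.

CD = 0.0169 + 0.0266 × 1.14² = 0.05147
L/D = CL/CD = 1.14 / 0.05147 = 22.1

L/D = 22.1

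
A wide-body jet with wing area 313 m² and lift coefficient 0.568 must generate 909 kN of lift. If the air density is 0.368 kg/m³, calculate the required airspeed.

v = 167 m/s

L = ½ρv²S·CL ⇒ v = √(2L/(ρ·S·CL))
v = √(2 × 9.09×10^5 / (0.368 × 313 × 0.568)) = √27790 = 167 m/s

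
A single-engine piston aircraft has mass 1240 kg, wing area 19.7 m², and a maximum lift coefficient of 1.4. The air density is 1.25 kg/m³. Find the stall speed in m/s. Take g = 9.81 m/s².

V_stall = 26.6 m/s

At stall, lift equals weight: L = W = m·g = 1240 × 9.81 = 12160 N.
V_stall = √(2W/(ρ·S·CL,max)) = √(2 × 12160 / (1.25 × 19.7 × 1.4))
V_stall = √705.7 = 26.6 m/s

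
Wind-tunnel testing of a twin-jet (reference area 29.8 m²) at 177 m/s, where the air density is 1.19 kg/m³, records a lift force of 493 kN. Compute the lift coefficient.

CL = 0.887

From L = ½ρv²S·CL, rearranging gives CL = 2L/(ρv²S).
CL = 2 × 4.93×10^5 / (1.19 × 177² × 29.8) = 0.887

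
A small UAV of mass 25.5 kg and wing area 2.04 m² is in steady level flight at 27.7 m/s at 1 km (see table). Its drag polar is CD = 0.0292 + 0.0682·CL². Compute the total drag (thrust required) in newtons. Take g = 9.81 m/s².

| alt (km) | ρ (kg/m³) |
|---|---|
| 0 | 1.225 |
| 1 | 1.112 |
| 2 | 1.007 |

D = 30.3 N

At 1 km, from the table: ρ = 1.112 kg/m³.
Level flight ⇒ L = W = m·g = 25.5 × 9.81 = 250.16 N.
q = ½ρv² = ½ × 1.112 × 27.7² = 426.6 Pa.
Required CL = L/(qS) = 250.16/(426.6·2.04) = 0.2874.
CD = 0.0292 + 0.0682 × 0.2874² = 0.03483.
D = q·S·CD = 426.6 × 2.04 × 0.03483 = 30.32 N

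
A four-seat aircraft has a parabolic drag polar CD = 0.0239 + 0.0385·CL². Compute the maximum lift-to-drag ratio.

For CD = CD0 + K·CL², (L/D)max occurs at CL* = √(CD0/K) and equals 1/(2√(K·CD0)).
(L/D)max = 1/(2√(0.0385 × 0.0239)) = 1/(2 × 0.03033) = 16.5

(L/D)max = 16.5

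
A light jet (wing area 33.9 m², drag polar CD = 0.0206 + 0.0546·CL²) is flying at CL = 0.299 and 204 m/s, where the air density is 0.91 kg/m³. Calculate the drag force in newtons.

CD = 0.0206 + 0.0546 × 0.299² = 0.02548
D = ½ρv²S·CD = ½ × 0.91 × 204² × 33.9 × 0.02548 = 16400 N

D = 16400 N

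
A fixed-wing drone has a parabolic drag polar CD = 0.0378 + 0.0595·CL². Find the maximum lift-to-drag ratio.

(L/D)max = 10.5

For CD = CD0 + K·CL², (L/D)max occurs at CL* = √(CD0/K) and equals 1/(2√(K·CD0)).
(L/D)max = 1/(2√(0.0595 × 0.0378)) = 1/(2 × 0.04742) = 10.5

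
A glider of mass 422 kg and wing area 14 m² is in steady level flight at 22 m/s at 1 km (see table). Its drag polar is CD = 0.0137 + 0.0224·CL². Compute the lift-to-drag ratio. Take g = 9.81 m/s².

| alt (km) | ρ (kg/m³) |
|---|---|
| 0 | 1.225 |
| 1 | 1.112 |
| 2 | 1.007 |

At 1 km, from the table: ρ = 1.112 kg/m³.
In steady level flight, lift balances weight: W = mg = 422 × 9.81 = 4139.8 N.
q = ½ρv² = ½ × 1.112 × 22² = 269.1 Pa.
CL = W/(q·S) = 4139.8 / (269.1 × 14) = 1.099.
CD = 0.0137 + 0.0224 × 1.099² = 0.04075.
L/D = CL/CD = 1.099 / 0.04075 = 27

L/D = 27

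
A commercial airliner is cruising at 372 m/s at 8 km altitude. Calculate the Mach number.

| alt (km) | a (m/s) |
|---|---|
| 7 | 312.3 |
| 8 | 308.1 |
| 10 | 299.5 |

M = 1.21

At 8 km, from the table: a = 308.1 m/s.
M = v/a = 372 / 308.1 = 1.21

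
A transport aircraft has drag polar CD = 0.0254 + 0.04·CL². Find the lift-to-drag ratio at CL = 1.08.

L/D = 15

CD = 0.0254 + 0.04 × 1.08² = 0.07206
L/D = CL/CD = 1.08 / 0.07206 = 15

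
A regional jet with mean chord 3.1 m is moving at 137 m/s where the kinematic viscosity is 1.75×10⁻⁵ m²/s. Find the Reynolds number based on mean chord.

Re = v·c/ν = 137 × 3.1 / (1.75×10⁻⁵) = 2.43×10^7

Re = 2.43×10^7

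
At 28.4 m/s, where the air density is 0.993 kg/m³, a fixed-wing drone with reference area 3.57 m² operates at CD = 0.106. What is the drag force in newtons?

D = 152 N

D = ½ρv²S·CD = ½ × 0.993 × 28.4² × 3.57 × 0.106 = 152 N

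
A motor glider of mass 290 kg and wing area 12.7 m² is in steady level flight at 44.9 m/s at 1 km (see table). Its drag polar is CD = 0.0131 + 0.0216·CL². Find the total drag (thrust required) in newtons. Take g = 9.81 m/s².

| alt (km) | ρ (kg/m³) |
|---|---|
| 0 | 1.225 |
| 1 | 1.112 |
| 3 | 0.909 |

D = 199 N

At 1 km, from the table: ρ = 1.112 kg/m³.
Weight W = mg = 290 × 9.81 = 2844.9 N; in level flight L = W.
q = ½ρv² = ½ × 1.112 × 44.9² = 1121 Pa.
Required CL = L/(qS) = 2844.9/(1121·12.7) = 0.1998.
CD = 0.0131 + 0.0216 × 0.1998² = 0.01396.
D = q·S·CD = 1121 × 12.7 × 0.01396 = 198.8 N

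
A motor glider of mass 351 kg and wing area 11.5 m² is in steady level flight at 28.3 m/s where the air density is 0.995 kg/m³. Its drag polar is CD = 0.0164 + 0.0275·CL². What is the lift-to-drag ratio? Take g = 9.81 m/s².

L/D = 23.5

Weight W = mg = 351 × 9.81 = 3443.3 N; in level flight L = W.
q = ½ρv² = ½ × 0.995 × 28.3² = 398.4 Pa.
CL = 2W/(ρv²S) = 2×3443.3/(0.995×28.3²×11.5) = 0.7515.
CD = 0.0164 + 0.0275 × 0.7515² = 0.03193.
L/D = CL/CD = 0.7515 / 0.03193 = 23.5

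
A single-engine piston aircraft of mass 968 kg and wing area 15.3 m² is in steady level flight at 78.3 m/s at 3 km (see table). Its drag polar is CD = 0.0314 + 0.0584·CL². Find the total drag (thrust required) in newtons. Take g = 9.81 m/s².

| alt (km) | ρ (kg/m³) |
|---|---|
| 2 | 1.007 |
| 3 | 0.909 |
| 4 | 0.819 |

At 3 km, from the table: ρ = 0.909 kg/m³.
In steady level flight, lift balances weight: W = mg = 968 × 9.81 = 9496.1 N.
q = ½ρv² = ½ × 0.909 × 78.3² = 2786 Pa.
CL = W/(q·S) = 9496.1 / (2786 × 15.3) = 0.2227.
CD = 0.0314 + 0.0584 × 0.2227² = 0.0343.
D = q·S·CD = 2786 × 15.3 × 0.0343 = 1462 N

D = 1460 N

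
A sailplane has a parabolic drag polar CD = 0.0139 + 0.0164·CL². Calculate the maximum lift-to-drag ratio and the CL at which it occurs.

For CD = CD0 + K·CL², (L/D)max occurs at CL* = √(CD0/K) and equals 1/(2√(K·CD0)).
(L/D)max = 1/(2√(0.0164 × 0.0139)) = 1/(2 × 0.0151) = 33.1
CL* = √(0.0139/0.0164) = 0.921

(L/D)max = 33.1, at CL = 0.921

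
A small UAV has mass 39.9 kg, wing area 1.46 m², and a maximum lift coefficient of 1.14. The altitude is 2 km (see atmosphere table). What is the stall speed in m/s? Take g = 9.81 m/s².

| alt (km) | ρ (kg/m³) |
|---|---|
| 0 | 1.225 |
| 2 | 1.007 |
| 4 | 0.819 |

V_stall = 21.6 m/s

At 2 km, from the table: ρ = 1.007 kg/m³.
At stall, lift equals weight: L = W = m·g = 39.9 × 9.81 = 391.4 N.
From L = ½ρV²S·CL,max = W: V_stall = √(2W/(ρSCL,max)) = √(2·391.4/(1.007·1.46·1.14))
V_stall = √467.1 = 21.6 m/s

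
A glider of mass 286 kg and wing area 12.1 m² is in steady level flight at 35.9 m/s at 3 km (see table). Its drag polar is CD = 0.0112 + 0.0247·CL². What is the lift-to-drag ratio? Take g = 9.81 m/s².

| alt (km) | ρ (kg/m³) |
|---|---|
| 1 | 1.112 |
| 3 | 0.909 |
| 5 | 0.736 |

At 3 km, from the table: ρ = 0.909 kg/m³.
Weight W = mg = 286 × 9.81 = 2805.7 N; in level flight L = W.
Dynamic pressure q = 0.5 × 0.909 × 35.9² = 585.8 Pa.
CL = W/(q·S) = 2805.7 / (585.8 × 12.1) = 0.3958.
CD = 0.0112 + 0.0247 × 0.3958² = 0.01507.
L/D = CL/CD = 0.3958 / 0.01507 = 26.3

L/D = 26.3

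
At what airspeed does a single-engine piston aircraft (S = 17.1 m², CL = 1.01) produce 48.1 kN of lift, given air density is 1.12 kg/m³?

v = 70.5 m/s

L = ½ρv²S·CL ⇒ v = √(2L/(ρ·S·CL))
v = √(2 × 48100 / (1.12 × 17.1 × 1.01)) = √4973 = 70.5 m/s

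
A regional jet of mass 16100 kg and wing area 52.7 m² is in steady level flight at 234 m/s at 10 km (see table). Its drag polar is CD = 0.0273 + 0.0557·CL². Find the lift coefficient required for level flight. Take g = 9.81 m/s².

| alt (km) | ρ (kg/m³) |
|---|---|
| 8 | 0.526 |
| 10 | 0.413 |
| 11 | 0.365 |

CL = 0.265

At 10 km, from the table: ρ = 0.413 kg/m³.
Level flight ⇒ L = W = m·g = 16100 × 9.81 = 1.5794×10^5 N.
Dynamic pressure q = 0.5 × 0.413 × 234² = 11310 Pa.
Required CL = L/(qS) = 1.5794×10^5/(11310·52.7) = 0.2651.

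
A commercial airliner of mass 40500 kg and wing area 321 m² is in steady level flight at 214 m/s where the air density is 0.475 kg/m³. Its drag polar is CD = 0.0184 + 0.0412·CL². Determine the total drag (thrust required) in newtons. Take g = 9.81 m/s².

Weight W = mg = 40500 × 9.81 = 3.973×10^5 N; in level flight L = W.
Dynamic pressure q = 0.5 × 0.475 × 214² = 10880 Pa.
CL = W/(q·S) = 3.973×10^5 / (10880 × 321) = 0.1138.
CD = 0.0184 + 0.0412 × 0.1138² = 0.01893.
D = q·S·CD = 10880 × 321 × 0.01893 = 66100 N

D = 66100 N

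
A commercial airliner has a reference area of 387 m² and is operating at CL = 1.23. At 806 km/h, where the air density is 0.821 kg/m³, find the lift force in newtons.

Convert speed: v = 806 km/h ÷ 3.6 = 223.9 m/s.
L = ½ρv²S·CL = ½ × 0.821 × 223.9² × 387 × 1.23 = 9.79×10^6 N ≈ 9790 kN

L = 9.79×10^6 N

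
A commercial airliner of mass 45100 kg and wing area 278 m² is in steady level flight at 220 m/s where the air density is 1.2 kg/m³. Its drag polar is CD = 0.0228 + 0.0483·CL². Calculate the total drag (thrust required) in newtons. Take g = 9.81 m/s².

Level flight ⇒ L = W = m·g = 45100 × 9.81 = 4.4243×10^5 N.
Dynamic pressure q = 0.5 × 1.2 × 220² = 29040 Pa.
CL = 2W/(ρv²S) = 2×4.4243×10^5/(1.2×220²×278) = 0.0548.
CD = 0.0228 + 0.0483 × 0.0548² = 0.02295.
D = q·S·CD = 29040 × 278 × 0.02295 = 1.852×10^5 N

D = 1.85×10^5 N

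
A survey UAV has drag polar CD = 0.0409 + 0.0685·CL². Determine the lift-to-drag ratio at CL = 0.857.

CD = 0.0409 + 0.0685 × 0.857² = 0.09121
L/D = CL/CD = 0.857 / 0.09121 = 9.4

L/D = 9.4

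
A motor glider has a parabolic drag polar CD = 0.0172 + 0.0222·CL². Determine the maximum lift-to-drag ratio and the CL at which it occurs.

(L/D)max = 25.6, at CL = 0.88

For CD = CD0 + K·CL², (L/D)max occurs at CL* = √(CD0/K) and equals 1/(2√(K·CD0)).
(L/D)max = 1/(2√(0.0222 × 0.0172)) = 1/(2 × 0.01954) = 25.6
CL* = √(0.0172/0.0222) = 0.88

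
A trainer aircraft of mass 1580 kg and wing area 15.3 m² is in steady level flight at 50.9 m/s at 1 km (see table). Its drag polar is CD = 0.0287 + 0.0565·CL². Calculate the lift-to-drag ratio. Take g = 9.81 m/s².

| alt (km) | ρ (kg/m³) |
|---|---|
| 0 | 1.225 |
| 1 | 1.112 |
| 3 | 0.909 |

L/D = 12.4

At 1 km, from the table: ρ = 1.112 kg/m³.
Level flight ⇒ L = W = m·g = 1580 × 9.81 = 15500 N.
q = ½ρv² = ½ × 1.112 × 50.9² = 1440 Pa.
Required CL = L/(qS) = 15500/(1440·15.3) = 0.7033.
CD = 0.0287 + 0.0565 × 0.7033² = 0.05664.
L/D = CL/CD = 0.7033 / 0.05664 = 12.4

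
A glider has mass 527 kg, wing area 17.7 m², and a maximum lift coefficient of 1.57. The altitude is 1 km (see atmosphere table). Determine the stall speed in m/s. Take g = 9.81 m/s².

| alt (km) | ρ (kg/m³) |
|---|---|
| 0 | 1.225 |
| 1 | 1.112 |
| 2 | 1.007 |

V_stall = 18.3 m/s

At 1 km, from the table: ρ = 1.112 kg/m³.
Stall occurs when L = W at CL,max. W = mg = 527 × 9.81 = 5170 N.
From L = ½ρV²S·CL,max = W: V_stall = √(2W/(ρSCL,max)) = √(2·5170/(1.112·17.7·1.57))
V_stall = √334.6 = 18.3 m/s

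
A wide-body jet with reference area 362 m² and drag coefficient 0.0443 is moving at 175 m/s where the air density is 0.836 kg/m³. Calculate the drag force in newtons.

D = 2.05×10^5 N

D = ½ρv²S·CD = ½ × 0.836 × 175² × 362 × 0.0443 = 2.05×10^5 N ≈ 205 kN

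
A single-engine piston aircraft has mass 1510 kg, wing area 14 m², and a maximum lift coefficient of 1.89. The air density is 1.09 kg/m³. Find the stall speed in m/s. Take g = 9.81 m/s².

At stall, lift equals weight: L = W = m·g = 1510 × 9.81 = 14810 N.
From L = ½ρV²S·CL,max = W: V_stall = √(2W/(ρSCL,max)) = √(2·14810/(1.09·14·1.89))
V_stall = √1027 = 32.1 m/s

V_stall = 32.1 m/s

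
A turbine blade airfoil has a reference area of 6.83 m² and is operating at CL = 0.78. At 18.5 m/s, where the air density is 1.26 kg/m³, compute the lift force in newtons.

Dynamic pressure q = ½ρv² = ½ × 1.26 × 18.5² = 215.6 Pa.
L = q·S·CL = 215.6 × 6.83 × 0.78 = 1150 N

L = 1150 N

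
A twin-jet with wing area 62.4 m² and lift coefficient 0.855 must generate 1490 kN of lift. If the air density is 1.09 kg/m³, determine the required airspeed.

v = 226 m/s

L = ½ρv²S·CL ⇒ v = √(2L/(ρ·S·CL))
v = √(2 × 1.49×10^6 / (1.09 × 62.4 × 0.855)) = √51240 = 226 m/s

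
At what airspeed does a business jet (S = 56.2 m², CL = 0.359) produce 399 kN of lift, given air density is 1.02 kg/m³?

v = 197 m/s

L = ½ρv²S·CL ⇒ v = √(2L/(ρ·S·CL))
v = √(2 × 3.99×10^5 / (1.02 × 56.2 × 0.359)) = √38780 = 197 m/s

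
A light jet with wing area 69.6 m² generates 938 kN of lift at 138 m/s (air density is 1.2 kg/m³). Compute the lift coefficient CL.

CL = 1.18

From L = ½ρv²S·CL, rearranging gives CL = 2L/(ρv²S).
CL = 2 × 9.38×10^5 / (1.2 × 138² × 69.6) = 1.18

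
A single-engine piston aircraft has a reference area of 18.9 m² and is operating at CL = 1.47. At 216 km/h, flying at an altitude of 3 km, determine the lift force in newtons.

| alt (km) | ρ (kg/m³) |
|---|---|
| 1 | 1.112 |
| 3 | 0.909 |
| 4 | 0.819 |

At 3 km, from the table: ρ = 0.909 kg/m³.
Convert speed: v = 216 km/h ÷ 3.6 = 60 m/s.
Dynamic pressure q = ½ρv² = ½ × 0.909 × 60² = 1636 Pa.
L = q·S·CL = 1636 × 18.9 × 1.47 = 45500 N ≈ 45.5 kN

L = 45500 N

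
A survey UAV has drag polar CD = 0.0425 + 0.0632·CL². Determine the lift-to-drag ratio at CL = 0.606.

CD = 0.0425 + 0.0632 × 0.606² = 0.06571
L/D = CL/CD = 0.606 / 0.06571 = 9.22

L/D = 9.22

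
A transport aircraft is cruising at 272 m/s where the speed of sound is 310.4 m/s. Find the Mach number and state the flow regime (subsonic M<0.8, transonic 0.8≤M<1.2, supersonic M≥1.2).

M = v/a = 272 / 310.4 = 0.876
M = 0.876 → transonic.

M = 0.876 (transonic)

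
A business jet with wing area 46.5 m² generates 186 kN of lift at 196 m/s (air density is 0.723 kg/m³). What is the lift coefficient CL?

From L = ½ρv²S·CL, rearranging gives CL = 2L/(ρv²S).
CL = 2 × 1.86×10^5 / (0.723 × 196² × 46.5) = 0.288

CL = 0.288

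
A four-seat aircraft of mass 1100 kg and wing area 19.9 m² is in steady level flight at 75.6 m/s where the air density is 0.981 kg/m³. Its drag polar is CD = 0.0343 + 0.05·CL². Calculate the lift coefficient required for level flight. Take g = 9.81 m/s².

Level flight ⇒ L = W = m·g = 1100 × 9.81 = 10791 N.
Dynamic pressure q = 0.5 × 0.981 × 75.6² = 2803 Pa.
CL = 2W/(ρv²S) = 2×10791/(0.981×75.6²×19.9) = 0.1934.

CL = 0.193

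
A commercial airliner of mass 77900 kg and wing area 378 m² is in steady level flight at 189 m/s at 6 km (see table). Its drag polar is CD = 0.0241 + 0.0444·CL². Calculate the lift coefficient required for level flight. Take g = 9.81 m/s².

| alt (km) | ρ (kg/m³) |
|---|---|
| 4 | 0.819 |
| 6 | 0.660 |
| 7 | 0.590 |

At 6 km, from the table: ρ = 0.660 kg/m³.
Level flight ⇒ L = W = m·g = 77900 × 9.81 = 7.642×10^5 N.
q = ½ρv² = ½ × 0.66 × 189² = 11790 Pa.
CL = 2W/(ρv²S) = 2×7.642×10^5/(0.66×189²×378) = 0.1715.

CL = 0.172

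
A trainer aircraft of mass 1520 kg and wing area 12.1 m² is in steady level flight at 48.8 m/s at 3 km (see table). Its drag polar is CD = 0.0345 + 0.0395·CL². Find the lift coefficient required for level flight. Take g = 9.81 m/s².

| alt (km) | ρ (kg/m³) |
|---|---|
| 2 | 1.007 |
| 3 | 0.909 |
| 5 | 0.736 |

CL = 1.14

At 3 km, from the table: ρ = 0.909 kg/m³.
In steady level flight, lift balances weight: W = mg = 1520 × 9.81 = 14911 N.
Dynamic pressure q = 0.5 × 0.909 × 48.8² = 1082 Pa.
Required CL = L/(qS) = 14911/(1082·12.1) = 1.139.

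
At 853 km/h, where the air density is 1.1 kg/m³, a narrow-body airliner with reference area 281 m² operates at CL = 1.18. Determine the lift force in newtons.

L = 1.02×10^7 N

Convert speed: v = 853 km/h ÷ 3.6 = 236.9 m/s.
Dynamic pressure q = ½ρv² = ½ × 1.1 × 236.9² = 30880 Pa.
L = q·S·CL = 30880 × 281 × 1.18 = 1.02×10^7 N ≈ 10200 kN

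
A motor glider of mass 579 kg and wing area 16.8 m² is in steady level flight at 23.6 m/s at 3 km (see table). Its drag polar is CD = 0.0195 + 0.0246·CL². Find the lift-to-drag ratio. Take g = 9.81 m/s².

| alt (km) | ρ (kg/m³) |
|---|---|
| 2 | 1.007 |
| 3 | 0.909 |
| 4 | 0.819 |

L/D = 21.1

At 3 km, from the table: ρ = 0.909 kg/m³.
Weight W = mg = 579 × 9.81 = 5680 N; in level flight L = W.
Dynamic pressure q = 0.5 × 0.909 × 23.6² = 253.1 Pa.
CL = 2W/(ρv²S) = 2×5680/(0.909×23.6²×16.8) = 1.336.
CD = 0.0195 + 0.0246 × 1.336² = 0.06338.
L/D = CL/CD = 1.336 / 0.06338 = 21.1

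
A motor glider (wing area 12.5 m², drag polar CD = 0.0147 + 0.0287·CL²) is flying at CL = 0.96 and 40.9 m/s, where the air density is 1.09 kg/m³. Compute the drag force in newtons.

D = 469 N

CD = 0.0147 + 0.0287 × 0.96² = 0.04115
D = ½ρv²S·CD = ½ × 1.09 × 40.9² × 12.5 × 0.04115 = 469 N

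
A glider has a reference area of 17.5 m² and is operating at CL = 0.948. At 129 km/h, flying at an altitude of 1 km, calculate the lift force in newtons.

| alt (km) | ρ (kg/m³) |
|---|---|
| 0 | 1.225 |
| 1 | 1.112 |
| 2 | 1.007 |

L = 11800 N

At 1 km, from the table: ρ = 1.112 kg/m³.
Convert speed: v = 129 km/h ÷ 3.6 = 35.83 m/s.
Dynamic pressure q = ½ρv² = ½ × 1.112 × 35.83² = 713.9 Pa.
L = q·S·CL = 713.9 × 17.5 × 0.948 = 11800 N ≈ 11.8 kN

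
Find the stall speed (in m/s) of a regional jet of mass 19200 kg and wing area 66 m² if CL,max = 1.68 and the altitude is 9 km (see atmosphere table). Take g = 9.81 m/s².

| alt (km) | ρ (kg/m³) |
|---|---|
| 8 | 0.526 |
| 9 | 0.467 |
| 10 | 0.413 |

V_stall = 85.3 m/s

At 9 km, from the table: ρ = 0.467 kg/m³.
At stall, lift equals weight: L = W = m·g = 19200 × 9.81 = 1.884×10^5 N.
V_stall = √(2W/(ρ·S·CL,max)) = √(2 × 1.884×10^5 / (0.467 × 66 × 1.68))
V_stall = √7275 = 85.3 m/s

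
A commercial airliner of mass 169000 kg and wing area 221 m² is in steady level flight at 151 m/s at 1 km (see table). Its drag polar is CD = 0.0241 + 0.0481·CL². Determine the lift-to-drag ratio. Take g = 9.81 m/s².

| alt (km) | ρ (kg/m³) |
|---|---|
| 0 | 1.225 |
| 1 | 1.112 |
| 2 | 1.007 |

L/D = 14.5

At 1 km, from the table: ρ = 1.112 kg/m³.
In steady level flight, lift balances weight: W = mg = 169000 × 9.81 = 1.6579×10^6 N.
Dynamic pressure q = 0.5 × 1.112 × 151² = 12680 Pa.
CL = 2W/(ρv²S) = 2×1.6579×10^6/(1.112×151²×221) = 0.5917.
CD = 0.0241 + 0.0481 × 0.5917² = 0.04094.
L/D = CL/CD = 0.5917 / 0.04094 = 14.5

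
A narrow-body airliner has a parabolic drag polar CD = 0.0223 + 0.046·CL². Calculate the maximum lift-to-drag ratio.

(L/D)max = 15.6

For CD = CD0 + K·CL², (L/D)max occurs at CL* = √(CD0/K) and equals 1/(2√(K·CD0)).
(L/D)max = 1/(2√(0.046 × 0.0223)) = 1/(2 × 0.03203) = 15.6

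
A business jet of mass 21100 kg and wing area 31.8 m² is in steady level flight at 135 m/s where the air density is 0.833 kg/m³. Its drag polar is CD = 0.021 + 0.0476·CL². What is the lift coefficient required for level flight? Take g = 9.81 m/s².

Weight W = mg = 21100 × 9.81 = 2.0699×10^5 N; in level flight L = W.
q = ½ρv² = ½ × 0.833 × 135² = 7591 Pa.
Required CL = L/(qS) = 2.0699×10^5/(7591·31.8) = 0.8575.

CL = 0.858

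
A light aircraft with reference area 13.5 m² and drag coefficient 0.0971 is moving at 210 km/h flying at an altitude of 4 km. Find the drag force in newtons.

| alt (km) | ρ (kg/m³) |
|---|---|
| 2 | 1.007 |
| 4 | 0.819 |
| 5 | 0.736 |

D = 1830 N

At 4 km, from the table: ρ = 0.819 kg/m³.
Convert speed: v = 210 km/h ÷ 3.6 = 58.33 m/s.
Dynamic pressure q = ½ρv² = ½ × 0.819 × 58.33² = 1393 Pa.
D = q·S·CD = 1393 × 13.5 × 0.0971 = 1830 N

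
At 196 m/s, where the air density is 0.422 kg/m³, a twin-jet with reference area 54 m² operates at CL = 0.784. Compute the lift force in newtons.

L = 3.43×10^5 N

L = ½ρv²S·CL = ½ × 0.422 × 196² × 54 × 0.784 = 3.43×10^5 N ≈ 343 kN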